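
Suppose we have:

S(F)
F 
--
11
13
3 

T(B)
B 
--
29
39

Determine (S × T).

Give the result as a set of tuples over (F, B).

{(11, 29), (11, 39), (13, 29), (13, 39), (3, 29), (3, 39)}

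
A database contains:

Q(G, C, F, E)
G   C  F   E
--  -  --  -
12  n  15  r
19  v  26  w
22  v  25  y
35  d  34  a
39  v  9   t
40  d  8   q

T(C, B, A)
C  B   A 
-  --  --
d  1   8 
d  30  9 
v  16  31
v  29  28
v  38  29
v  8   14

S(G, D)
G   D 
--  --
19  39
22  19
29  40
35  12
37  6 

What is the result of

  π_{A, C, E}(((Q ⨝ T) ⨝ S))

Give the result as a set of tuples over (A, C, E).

{(14, v, w), (14, v, y), (28, v, w), (28, v, y), (29, v, w), (29, v, y), (31, v, w), (31, v, y), (8, d, a), (9, d, a)}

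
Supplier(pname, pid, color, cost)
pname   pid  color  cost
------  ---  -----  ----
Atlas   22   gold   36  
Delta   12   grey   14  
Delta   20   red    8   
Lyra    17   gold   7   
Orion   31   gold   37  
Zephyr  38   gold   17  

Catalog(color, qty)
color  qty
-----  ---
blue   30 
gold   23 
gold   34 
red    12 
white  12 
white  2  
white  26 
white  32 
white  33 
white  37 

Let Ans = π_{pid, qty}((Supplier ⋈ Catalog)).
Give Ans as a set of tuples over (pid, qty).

{(17, 23), (17, 34), (20, 12), (22, 23), (22, 34), (31, 23), (31, 34), (38, 23), (38, 34)}

Natural join on color: {(Atlas, 22, gold, 36, 23), (Atlas, 22, gold, 36, 34), (Delta, 20, red, 8, 12), (Lyra, 17, gold, 7, 23), (Lyra, 17, gold, 7, 34), (Orion, 31, gold, 37, 23), (Orion, 31, gold, 37, 34), (Zephyr, 38, gold, 17, 23), (Zephyr, 38, gold, 17, 34)}
Projecting to pid, qty: {(17, 23), (17, 34), (20, 12), (22, 23), (22, 34), (31, 23), (31, 34), (38, 23), (38, 34)}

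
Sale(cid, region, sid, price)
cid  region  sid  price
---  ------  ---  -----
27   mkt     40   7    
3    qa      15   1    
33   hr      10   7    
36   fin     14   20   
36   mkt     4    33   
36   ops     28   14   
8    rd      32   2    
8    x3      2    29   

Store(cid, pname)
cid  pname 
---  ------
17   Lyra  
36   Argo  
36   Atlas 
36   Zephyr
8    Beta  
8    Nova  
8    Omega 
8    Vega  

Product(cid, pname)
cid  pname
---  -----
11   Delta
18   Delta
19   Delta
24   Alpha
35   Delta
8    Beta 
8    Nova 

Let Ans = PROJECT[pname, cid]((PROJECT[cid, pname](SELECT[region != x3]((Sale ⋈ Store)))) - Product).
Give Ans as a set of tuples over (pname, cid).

{(Argo, 36), (Atlas, 36), (Omega, 8), (Vega, 8), (Zephyr, 36)}

Joining Sale and Store on cid yields {(36, fin, 14, 20, Argo), (36, fin, 14, 20, Atlas), (36, fin, 14, 20, Zephyr), (36, mkt, 4, 33, Argo), (36, mkt, 4, 33, Atlas), (36, mkt, 4, 33, Zephyr), (36, ops, 28, 14, Argo), (36, ops, 28, 14, Atlas), (36, ops, 28, 14, Zephyr), (8, rd, 32, 2, Beta), (8, rd, 32, 2, Nova), (8, rd, 32, 2, Omega), (8, rd, 32, 2, Vega), (8, x3, 2, 29, Beta), (8, x3, 2, 29, Nova), (8, x3, 2, 29, Omega), (8, x3, 2, 29, Vega)}.
Apply σ_{region != x3}; surviving tuples: {(36, fin, 14, 20, Argo), (36, fin, 14, 20, Atlas), (36, fin, 14, 20, Zephyr), (36, mkt, 4, 33, Argo), (36, mkt, 4, 33, Atlas), (36, mkt, 4, 33, Zephyr), (36, ops, 28, 14, Argo), (36, ops, 28, 14, Atlas), (36, ops, 28, 14, Zephyr), (8, rd, 32, 2, Beta), (8, rd, 32, 2, Nova), (8, rd, 32, 2, Omega), (8, rd, 32, 2, Vega)}
π[cid, pname]: project onto (cid, pname) (6 duplicate(s) eliminated) → {(36, Argo), (36, Atlas), (36, Zephyr), (8, Beta), (8, Nova), (8, Omega), (8, Vega)}
Taking the difference: {(36, Argo), (36, Atlas), (36, Zephyr), (8, Omega), (8, Vega)}
π[pname, cid]: project onto (pname, cid) → {(Argo, 36), (Atlas, 36), (Omega, 8), (Vega, 8), (Zephyr, 36)}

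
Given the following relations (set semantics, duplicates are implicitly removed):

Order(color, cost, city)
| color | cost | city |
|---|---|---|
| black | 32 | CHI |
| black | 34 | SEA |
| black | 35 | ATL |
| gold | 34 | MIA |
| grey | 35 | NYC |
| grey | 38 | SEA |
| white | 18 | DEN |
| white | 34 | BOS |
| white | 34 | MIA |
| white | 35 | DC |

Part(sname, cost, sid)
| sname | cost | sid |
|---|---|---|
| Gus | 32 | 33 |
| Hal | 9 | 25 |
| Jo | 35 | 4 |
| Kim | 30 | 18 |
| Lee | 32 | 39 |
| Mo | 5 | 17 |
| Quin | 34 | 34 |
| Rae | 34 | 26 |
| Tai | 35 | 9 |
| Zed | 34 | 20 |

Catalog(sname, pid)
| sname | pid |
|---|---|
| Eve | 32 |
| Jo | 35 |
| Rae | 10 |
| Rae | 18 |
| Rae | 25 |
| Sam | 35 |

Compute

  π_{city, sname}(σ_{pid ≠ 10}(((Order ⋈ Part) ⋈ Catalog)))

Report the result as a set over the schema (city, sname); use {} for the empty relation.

Natural join on cost: {(black, 32, CHI, Gus, 33), (black, 32, CHI, Lee, 39), (black, 34, SEA, Quin, 34), (black, 34, SEA, Rae, 26), (black, 34, SEA, Zed, 20), (black, 35, ATL, Jo, 4), (black, 35, ATL, Tai, 9), (gold, 34, MIA, Quin, 34), (gold, 34, MIA, Rae, 26), (gold, 34, MIA, Zed, 20), (grey, 35, NYC, Jo, 4), (grey, 35, NYC, Tai, 9), (white, 34, BOS, Quin, 34), (white, 34, BOS, Rae, 26), (white, 34, BOS, Zed, 20), (white, 34, MIA, Quin, 34), (white, 34, MIA, Rae, 26), (white, 34, MIA, Zed, 20), (white, 35, DC, Jo, 4), (white, 35, DC, Tai, 9)}
Natural join on sname: {(black, 34, SEA, Rae, 26, 10), (black, 34, SEA, Rae, 26, 18), (black, 34, SEA, Rae, 26, 25), (black, 35, ATL, Jo, 4, 35), (gold, 34, MIA, Rae, 26, 10), (gold, 34, MIA, Rae, 26, 18), (gold, 34, MIA, Rae, 26, 25), (grey, 35, NYC, Jo, 4, 35), (white, 34, BOS, Rae, 26, 10), (white, 34, BOS, Rae, 26, 18), (white, 34, BOS, Rae, 26, 25), (white, 34, MIA, Rae, 26, 10), (white, 34, MIA, Rae, 26, 18), (white, 34, MIA, Rae, 26, 25), (white, 35, DC, Jo, 4, 35)}
Selection pid ≠ 10: {(black, 34, SEA, Rae, 26, 18), (black, 34, SEA, Rae, 26, 25), (black, 35, ATL, Jo, 4, 35), (gold, 34, MIA, Rae, 26, 18), (gold, 34, MIA, Rae, 26, 25), (grey, 35, NYC, Jo, 4, 35), (white, 34, BOS, Rae, 26, 18), (white, 34, BOS, Rae, 26, 25), (white, 34, MIA, Rae, 26, 18), (white, 34, MIA, Rae, 26, 25), (white, 35, DC, Jo, 4, 35)}
Projecting to city, sname (5 duplicate(s) eliminated): {(ATL, Jo), (BOS, Rae), (DC, Jo), (MIA, Rae), (NYC, Jo), (SEA, Rae)}

{(ATL, Jo), (BOS, Rae), (DC, Jo), (MIA, Rae), (NYC, Jo), (SEA, Rae)}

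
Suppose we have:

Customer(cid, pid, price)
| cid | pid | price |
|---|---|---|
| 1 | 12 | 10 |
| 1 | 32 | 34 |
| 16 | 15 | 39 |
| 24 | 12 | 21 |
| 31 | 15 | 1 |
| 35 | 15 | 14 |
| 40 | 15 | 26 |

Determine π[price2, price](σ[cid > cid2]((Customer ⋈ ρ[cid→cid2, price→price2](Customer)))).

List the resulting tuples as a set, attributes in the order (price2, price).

{(1, 14), (1, 26), (10, 21), (14, 26), (39, 1), (39, 14), (39, 26)}

ρ[cid→cid2, price→price2]: schema becomes (cid2, pid, price2); tuples unchanged.
Natural join on pid: {(1, 12, 10, 1, 10), (1, 12, 10, 24, 21), (1, 32, 34, 1, 34), (16, 15, 39, 16, 39), (16, 15, 39, 31, 1), (16, 15, 39, 35, 14), (16, 15, 39, 40, 26), (24, 12, 21, 1, 10), (24, 12, 21, 24, 21), (31, 15, 1, 16, 39), (31, 15, 1, 31, 1), (31, 15, 1, 35, 14), (31, 15, 1, 40, 26), (35, 15, 14, 16, 39), (35, 15, 14, 31, 1), (35, 15, 14, 35, 14), (35, 15, 14, 40, 26), (40, 15, 26, 16, 39), (40, 15, 26, 31, 1), (40, 15, 26, 35, 14), (40, 15, 26, 40, 26)}
Filtering on cid > cid2 leaves {(24, 12, 21, 1, 10), (31, 15, 1, 16, 39), (35, 15, 14, 16, 39), (35, 15, 14, 31, 1), (40, 15, 26, 16, 39), (40, 15, 26, 31, 1), (40, 15, 26, 35, 14)}.
Keep only column(s) price2, price: {(1, 14), (1, 26), (10, 21), (14, 26), (39, 1), (39, 14), (39, 26)}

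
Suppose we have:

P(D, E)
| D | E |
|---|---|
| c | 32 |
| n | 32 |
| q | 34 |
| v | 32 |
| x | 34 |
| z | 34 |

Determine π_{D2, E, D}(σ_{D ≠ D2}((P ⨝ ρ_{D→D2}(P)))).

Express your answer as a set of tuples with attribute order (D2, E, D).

{(c, 32, n), (c, 32, v), (n, 32, c), (n, 32, v), (q, 34, x), (q, 34, z), (v, 32, c), (v, 32, n), (x, 34, q), (x, 34, z), (z, 34, q), (z, 34, x)}

ρ[D→D2]: schema becomes (D2, E); tuples unchanged.
Natural join on E: {(c, 32, c), (c, 32, n), (c, 32, v), (n, 32, c), (n, 32, n), (n, 32, v), (q, 34, q), (q, 34, x), (q, 34, z), (v, 32, c), (v, 32, n), (v, 32, v), (x, 34, q), (x, 34, x), (x, 34, z), (z, 34, q), (z, 34, x), (z, 34, z)}
Selection D ≠ D2: {(c, 32, n), (c, 32, v), (n, 32, c), (n, 32, v), (q, 34, x), (q, 34, z), (v, 32, c), (v, 32, n), (x, 34, q), (x, 34, z), (z, 34, q), (z, 34, x)}
Keep only column(s) D2, E, D: {(c, 32, n), (c, 32, v), (n, 32, c), (n, 32, v), (q, 34, x), (q, 34, z), (v, 32, c), (v, 32, n), (x, 34, q), (x, 34, z), (z, 34, q), (z, 34, x)}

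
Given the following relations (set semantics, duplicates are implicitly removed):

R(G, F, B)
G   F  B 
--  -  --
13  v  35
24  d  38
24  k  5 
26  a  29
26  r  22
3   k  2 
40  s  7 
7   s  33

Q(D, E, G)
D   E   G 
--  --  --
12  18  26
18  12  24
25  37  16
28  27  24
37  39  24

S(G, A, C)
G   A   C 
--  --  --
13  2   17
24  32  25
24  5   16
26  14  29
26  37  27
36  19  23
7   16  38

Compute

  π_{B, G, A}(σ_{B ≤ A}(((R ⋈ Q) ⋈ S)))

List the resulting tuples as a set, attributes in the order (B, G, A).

Natural join on G: {(24, d, 38, 18, 12), (24, d, 38, 28, 27), (24, d, 38, 37, 39), (24, k, 5, 18, 12), (24, k, 5, 28, 27), (24, k, 5, 37, 39), (26, a, 29, 12, 18), (26, r, 22, 12, 18)}
Natural join on G: {(24, d, 38, 18, 12, 32, 25), (24, d, 38, 18, 12, 5, 16), (24, d, 38, 28, 27, 32, 25), (24, d, 38, 28, 27, 5, 16), (24, d, 38, 37, 39, 32, 25), (24, d, 38, 37, 39, 5, 16), (24, k, 5, 18, 12, 32, 25), (24, k, 5, 18, 12, 5, 16), (24, k, 5, 28, 27, 32, 25), (24, k, 5, 28, 27, 5, 16), (24, k, 5, 37, 39, 32, 25), (24, k, 5, 37, 39, 5, 16), (26, a, 29, 12, 18, 14, 29), (26, a, 29, 12, 18, 37, 27), (26, r, 22, 12, 18, 14, 29), (26, r, 22, 12, 18, 37, 27)}
Selection B ≤ A: {(24, k, 5, 18, 12, 32, 25), (24, k, 5, 18, 12, 5, 16), (24, k, 5, 28, 27, 32, 25), (24, k, 5, 28, 27, 5, 16), (24, k, 5, 37, 39, 32, 25), (24, k, 5, 37, 39, 5, 16), (26, a, 29, 12, 18, 37, 27), (26, r, 22, 12, 18, 37, 27)}
π[B, G, A]: project onto (B, G, A) (4 duplicate(s) eliminated) → {(22, 26, 37), (29, 26, 37), (5, 24, 32), (5, 24, 5)}

{(22, 26, 37), (29, 26, 37), (5, 24, 32), (5, 24, 5)}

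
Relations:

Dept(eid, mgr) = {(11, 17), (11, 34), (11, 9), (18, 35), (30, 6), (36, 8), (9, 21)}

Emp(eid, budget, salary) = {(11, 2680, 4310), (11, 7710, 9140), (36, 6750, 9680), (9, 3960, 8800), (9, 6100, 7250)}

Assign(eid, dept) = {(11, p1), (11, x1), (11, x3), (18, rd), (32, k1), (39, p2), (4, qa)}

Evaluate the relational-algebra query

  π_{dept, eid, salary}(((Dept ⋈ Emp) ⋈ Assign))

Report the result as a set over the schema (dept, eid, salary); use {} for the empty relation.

Dept ⋈ Emp (natural join on eid): {(11, 17, 2680, 4310), (11, 17, 7710, 9140), (11, 34, 2680, 4310), (11, 34, 7710, 9140), (11, 9, 2680, 4310), (11, 9, 7710, 9140), (36, 8, 6750, 9680), (9, 21, 3960, 8800), (9, 21, 6100, 7250)}
(Dept ⋈ Emp) ⋈ Assign (natural join on eid): {(11, 17, 2680, 4310, p1), (11, 17, 2680, 4310, x1), (11, 17, 2680, 4310, x3), (11, 17, 7710, 9140, p1), (11, 17, 7710, 9140, x1), (11, 17, 7710, 9140, x3), (11, 34, 2680, 4310, p1), (11, 34, 2680, 4310, x1), (11, 34, 2680, 4310, x3), (11, 34, 7710, 9140, p1), (11, 34, 7710, 9140, x1), (11, 34, 7710, 9140, x3), (11, 9, 2680, 4310, p1), (11, 9, 2680, 4310, x1), (11, 9, 2680, 4310, x3), (11, 9, 7710, 9140, p1), (11, 9, 7710, 9140, x1), (11, 9, 7710, 9140, x3)}
Projecting to dept, eid, salary (12 duplicate(s) eliminated): {(p1, 11, 4310), (p1, 11, 9140), (x1, 11, 4310), (x1, 11, 9140), (x3, 11, 4310), (x3, 11, 9140)}

{(p1, 11, 4310), (p1, 11, 9140), (x1, 11, 4310), (x1, 11, 9140), (x3, 11, 4310), (x3, 11, 9140)}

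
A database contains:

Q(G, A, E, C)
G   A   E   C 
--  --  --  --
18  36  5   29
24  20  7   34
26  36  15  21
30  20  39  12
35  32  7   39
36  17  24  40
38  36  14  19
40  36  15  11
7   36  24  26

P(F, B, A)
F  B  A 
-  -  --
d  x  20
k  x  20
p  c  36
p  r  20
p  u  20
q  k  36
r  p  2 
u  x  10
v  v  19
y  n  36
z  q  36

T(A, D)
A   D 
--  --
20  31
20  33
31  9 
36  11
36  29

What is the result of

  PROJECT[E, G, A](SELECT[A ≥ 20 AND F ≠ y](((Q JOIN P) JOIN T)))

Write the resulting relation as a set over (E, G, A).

{(14, 38, 36), (15, 26, 36), (15, 40, 36), (24, 7, 36), (39, 30, 20), (5, 18, 36), (7, 24, 20)}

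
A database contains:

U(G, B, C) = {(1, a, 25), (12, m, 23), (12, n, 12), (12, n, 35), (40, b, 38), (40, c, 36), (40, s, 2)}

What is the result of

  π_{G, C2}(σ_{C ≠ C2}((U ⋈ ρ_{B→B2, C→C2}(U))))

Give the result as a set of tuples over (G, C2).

ρ[B→B2, C→C2]: schema becomes (G, B2, C2); tuples unchanged.
U ⋈ ρ_{B→B2, C→C2}(U) (natural join on G): {(1, a, 25, a, 25), (12, m, 23, m, 23), (12, m, 23, n, 12), (12, m, 23, n, 35), (12, n, 12, m, 23), (12, n, 12, n, 12), (12, n, 12, n, 35), (12, n, 35, m, 23), (12, n, 35, n, 12), (12, n, 35, n, 35), (40, b, 38, b, 38), (40, b, 38, c, 36), (40, b, 38, s, 2), (40, c, 36, b, 38), (40, c, 36, c, 36), (40, c, 36, s, 2), (40, s, 2, b, 38), (40, s, 2, c, 36), (40, s, 2, s, 2)}
Apply σ_{C ≠ C2}; surviving tuples: {(12, m, 23, n, 12), (12, m, 23, n, 35), (12, n, 12, m, 23), (12, n, 12, n, 35), (12, n, 35, m, 23), (12, n, 35, n, 12), (40, b, 38, c, 36), (40, b, 38, s, 2), (40, c, 36, b, 38), (40, c, 36, s, 2), (40, s, 2, b, 38), (40, s, 2, c, 36)}
π[G, C2]: project onto (G, C2) (6 duplicate(s) eliminated) → {(12, 12), (12, 23), (12, 35), (40, 2), (40, 36), (40, 38)}

{(12, 12), (12, 23), (12, 35), (40, 2), (40, 36), (40, 38)}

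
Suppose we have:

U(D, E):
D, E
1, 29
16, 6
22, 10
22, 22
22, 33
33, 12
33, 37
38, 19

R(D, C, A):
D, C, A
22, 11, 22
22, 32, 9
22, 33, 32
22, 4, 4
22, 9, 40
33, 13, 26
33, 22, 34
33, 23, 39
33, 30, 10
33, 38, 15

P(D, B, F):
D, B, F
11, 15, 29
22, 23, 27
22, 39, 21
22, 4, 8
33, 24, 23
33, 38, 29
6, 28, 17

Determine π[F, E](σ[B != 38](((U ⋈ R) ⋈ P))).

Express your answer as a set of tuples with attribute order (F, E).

U ⋈ R (natural join on D): {(22, 10, 11, 22), (22, 10, 32, 9), (22, 10, 33, 32), (22, 10, 4, 4), (22, 10, 9, 40), (22, 22, 11, 22), (22, 22, 32, 9), (22, 22, 33, 32), (22, 22, 4, 4), (22, 22, 9, 40), (22, 33, 11, 22), (22, 33, 32, 9), (22, 33, 33, 32), (22, 33, 4, 4), (22, 33, 9, 40), (33, 12, 13, 26), (33, 12, 22, 34), (33, 12, 23, 39), (33, 12, 30, 10), (33, 12, 38, 15), (33, 37, 13, 26), (33, 37, 22, 34), (33, 37, 23, 39), (33, 37, 30, 10), (33, 37, 38, 15)}
(U ⋈ R) ⋈ P (natural join on D): {(22, 10, 11, 22, 23, 27), (22, 10, 11, 22, 39, 21), (22, 10, 11, 22, 4, 8), (22, 10, 32, 9, 23, 27), (22, 10, 32, 9, 39, 21), (22, 10, 32, 9, 4, 8), (22, 10, 33, 32, 23, 27), (22, 10, 33, 32, 39, 21), (22, 10, 33, 32, 4, 8), (22, 10, 4, 4, 23, 27), (22, 10, 4, 4, 39, 21), (22, 10, 4, 4, 4, 8), (22, 10, 9, 40, 23, 27), (22, 10, 9, 40, 39, 21), (22, 10, 9, 40, 4, 8), (22, 22, 11, 22, 23, 27), (22, 22, 11, 22, 39, 21), (22, 22, 11, 22, 4, 8), (22, 22, 32, 9, 23, 27), (22, 22, 32, 9, 39, 21), (22, 22, 32, 9, 4, 8), (22, 22, 33, 32, 23, 27), (22, 22, 33, 32, 39, 21), (22, 22, 33, 32, 4, 8), (22, 22, 4, 4, 23, 27), (22, 22, 4, 4, 39, 21), (22, 22, 4, 4, 4, 8), (22, 22, 9, 40, 23, 27), (22, 22, 9, 40, 39, 21), (22, 22, 9, 40, 4, 8), (22, 33, 11, 22, 23, 27), (22, 33, 11, 22, 39, 21), (22, 33, 11, 22, 4, 8), (22, 33, 32, 9, 23, 27), (22, 33, 32, 9, 39, 21), (22, 33, 32, 9, 4, 8), (22, 33, 33, 32, 23, 27), (22, 33, 33, 32, 39, 21), (22, 33, 33, 32, 4, 8), (22, 33, 4, 4, 23, 27), (22, 33, 4, 4, 39, 21), (22, 33, 4, 4, 4, 8), (22, 33, 9, 40, 23, 27), (22, 33, 9, 40, 39, 21), (22, 33, 9, 40, 4, 8), (33, 12, 13, 26, 24, 23), (33, 12, 13, 26, 38, 29), (33, 12, 22, 34, 24, 23), (33, 12, 22, 34, 38, 29), (33, 12, 23, 39, 24, 23), (33, 12, 23, 39, 38, 29), (33, 12, 30, 10, 24, 23), (33, 12, 30, 10, 38, 29), (33, 12, 38, 15, 24, 23), (33, 12, 38, 15, 38, 29), (33, 37, 13, 26, 24, 23), (33, 37, 13, 26, 38, 29), (33, 37, 22, 34, 24, 23), (33, 37, 22, 34, 38, 29), (33, 37, 23, 39, 24, 23), (33, 37, 23, 39, 38, 29), (33, 37, 30, 10, 24, 23), (33, 37, 30, 10, 38, 29), (33, 37, 38, 15, 24, 23), (33, 37, 38, 15, 38, 29)}
Selection B != 38: {(22, 10, 11, 22, 23, 27), (22, 10, 11, 22, 39, 21), (22, 10, 11, 22, 4, 8), (22, 10, 32, 9, 23, 27), (22, 10, 32, 9, 39, 21), (22, 10, 32, 9, 4, 8), (22, 10, 33, 32, 23, 27), (22, 10, 33, 32, 39, 21), (22, 10, 33, 32, 4, 8), (22, 10, 4, 4, 23, 27), (22, 10, 4, 4, 39, 21), (22, 10, 4, 4, 4, 8), (22, 10, 9, 40, 23, 27), (22, 10, 9, 40, 39, 21), (22, 10, 9, 40, 4, 8), (22, 22, 11, 22, 23, 27), (22, 22, 11, 22, 39, 21), (22, 22, 11, 22, 4, 8), (22, 22, 32, 9, 23, 27), (22, 22, 32, 9, 39, 21), (22, 22, 32, 9, 4, 8), (22, 22, 33, 32, 23, 27), (22, 22, 33, 32, 39, 21), (22, 22, 33, 32, 4, 8), (22, 22, 4, 4, 23, 27), (22, 22, 4, 4, 39, 21), (22, 22, 4, 4, 4, 8), (22, 22, 9, 40, 23, 27), (22, 22, 9, 40, 39, 21), (22, 22, 9, 40, 4, 8), (22, 33, 11, 22, 23, 27), (22, 33, 11, 22, 39, 21), (22, 33, 11, 22, 4, 8), (22, 33, 32, 9, 23, 27), (22, 33, 32, 9, 39, 21), (22, 33, 32, 9, 4, 8), (22, 33, 33, 32, 23, 27), (22, 33, 33, 32, 39, 21), (22, 33, 33, 32, 4, 8), (22, 33, 4, 4, 23, 27), (22, 33, 4, 4, 39, 21), (22, 33, 4, 4, 4, 8), (22, 33, 9, 40, 23, 27), (22, 33, 9, 40, 39, 21), (22, 33, 9, 40, 4, 8), (33, 12, 13, 26, 24, 23), (33, 12, 22, 34, 24, 23), (33, 12, 23, 39, 24, 23), (33, 12, 30, 10, 24, 23), (33, 12, 38, 15, 24, 23), (33, 37, 13, 26, 24, 23), (33, 37, 22, 34, 24, 23), (33, 37, 23, 39, 24, 23), (33, 37, 30, 10, 24, 23), (33, 37, 38, 15, 24, 23)}
π_{F, E} gives {(21, 10), (21, 22), (21, 33), (23, 12), (23, 37), (27, 10), (27, 22), (27, 33), (8, 10), (8, 22), (8, 33)} (44 duplicate(s) eliminated).

{(21, 10), (21, 22), (21, 33), (23, 12), (23, 37), (27, 10), (27, 22), (27, 33), (8, 10), (8, 22), (8, 33)}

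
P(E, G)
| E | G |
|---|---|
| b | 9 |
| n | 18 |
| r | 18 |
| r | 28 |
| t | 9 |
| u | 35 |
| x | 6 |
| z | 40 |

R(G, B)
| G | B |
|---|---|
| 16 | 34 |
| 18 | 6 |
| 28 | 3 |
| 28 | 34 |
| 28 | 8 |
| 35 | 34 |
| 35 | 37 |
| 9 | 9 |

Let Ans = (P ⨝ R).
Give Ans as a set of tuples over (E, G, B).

{(b, 9, 9), (n, 18, 6), (r, 18, 6), (r, 28, 3), (r, 28, 34), (r, 28, 8), (t, 9, 9), (u, 35, 34), (u, 35, 37)}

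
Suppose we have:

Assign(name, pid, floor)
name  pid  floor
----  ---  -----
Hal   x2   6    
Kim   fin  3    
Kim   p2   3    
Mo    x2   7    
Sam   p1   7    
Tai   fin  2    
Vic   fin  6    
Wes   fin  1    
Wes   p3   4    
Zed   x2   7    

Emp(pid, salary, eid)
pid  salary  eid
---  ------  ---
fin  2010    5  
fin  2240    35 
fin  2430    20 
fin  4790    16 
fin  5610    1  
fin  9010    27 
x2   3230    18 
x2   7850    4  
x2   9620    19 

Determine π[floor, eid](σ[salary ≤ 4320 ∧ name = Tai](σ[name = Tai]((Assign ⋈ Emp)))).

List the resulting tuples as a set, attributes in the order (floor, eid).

{(2, 20), (2, 35), (2, 5)}

Assign ⋈ Emp (natural join on pid): {(Hal, x2, 6, 3230, 18), (Hal, x2, 6, 7850, 4), (Hal, x2, 6, 9620, 19), (Kim, fin, 3, 2010, 5), (Kim, fin, 3, 2240, 35), (Kim, fin, 3, 2430, 20), (Kim, fin, 3, 4790, 16), (Kim, fin, 3, 5610, 1), (Kim, fin, 3, 9010, 27), (Mo, x2, 7, 3230, 18), (Mo, x2, 7, 7850, 4), (Mo, x2, 7, 9620, 19), (Tai, fin, 2, 2010, 5), (Tai, fin, 2, 2240, 35), (Tai, fin, 2, 2430, 20), (Tai, fin, 2, 4790, 16), (Tai, fin, 2, 5610, 1), (Tai, fin, 2, 9010, 27), (Vic, fin, 6, 2010, 5), (Vic, fin, 6, 2240, 35), (Vic, fin, 6, 2430, 20), (Vic, fin, 6, 4790, 16), (Vic, fin, 6, 5610, 1), (Vic, fin, 6, 9010, 27), (Wes, fin, 1, 2010, 5), (Wes, fin, 1, 2240, 35), (Wes, fin, 1, 2430, 20), (Wes, fin, 1, 4790, 16), (Wes, fin, 1, 5610, 1), (Wes, fin, 1, 9010, 27), (Zed, x2, 7, 3230, 18), (Zed, x2, 7, 7850, 4), (Zed, x2, 7, 9620, 19)}
σ[name = Tai]: keep tuples satisfying name = Tai → {(Tai, fin, 2, 2010, 5), (Tai, fin, 2, 2240, 35), (Tai, fin, 2, 2430, 20), (Tai, fin, 2, 4790, 16), (Tai, fin, 2, 5610, 1), (Tai, fin, 2, 9010, 27)}
σ[salary ≤ 4320 ∧ name = Tai]: keep tuples satisfying salary ≤ 4320 ∧ name = Tai → {(Tai, fin, 2, 2010, 5), (Tai, fin, 2, 2240, 35), (Tai, fin, 2, 2430, 20)}
π_{floor, eid} gives {(2, 20), (2, 35), (2, 5)}.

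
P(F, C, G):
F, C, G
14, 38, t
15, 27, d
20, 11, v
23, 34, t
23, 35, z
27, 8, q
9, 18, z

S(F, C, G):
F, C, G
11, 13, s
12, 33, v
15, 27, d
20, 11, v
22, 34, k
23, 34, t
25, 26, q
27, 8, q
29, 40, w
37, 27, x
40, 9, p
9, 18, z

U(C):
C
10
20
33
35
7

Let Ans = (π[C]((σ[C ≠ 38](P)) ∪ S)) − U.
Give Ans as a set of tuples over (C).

Filtering on C ≠ 38 leaves {(15, 27, d), (20, 11, v), (23, 34, t), (23, 35, z), (27, 8, q), (9, 18, z)}.
Taking the union: {(11, 13, s), (12, 33, v), (15, 27, d), (20, 11, v), (22, 34, k), (23, 34, t), (23, 35, z), (25, 26, q), (27, 8, q), (29, 40, w), (37, 27, x), (40, 9, p), (9, 18, z)}
Projecting to C (2 duplicate(s) eliminated): {11, 13, 18, 26, 27, 33, 34, 35, 40, 8, 9}
Taking the difference: {11, 13, 18, 26, 27, 34, 40, 8, 9}

{11, 13, 18, 26, 27, 34, 40, 8, 9}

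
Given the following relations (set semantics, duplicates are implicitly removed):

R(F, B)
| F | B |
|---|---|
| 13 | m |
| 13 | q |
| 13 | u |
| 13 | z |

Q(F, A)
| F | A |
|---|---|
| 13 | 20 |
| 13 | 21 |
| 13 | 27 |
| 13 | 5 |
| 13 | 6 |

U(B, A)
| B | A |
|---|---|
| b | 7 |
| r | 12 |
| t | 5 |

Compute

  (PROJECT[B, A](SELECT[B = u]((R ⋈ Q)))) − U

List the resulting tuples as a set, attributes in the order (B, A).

{(u, 20), (u, 21), (u, 27), (u, 5), (u, 6)}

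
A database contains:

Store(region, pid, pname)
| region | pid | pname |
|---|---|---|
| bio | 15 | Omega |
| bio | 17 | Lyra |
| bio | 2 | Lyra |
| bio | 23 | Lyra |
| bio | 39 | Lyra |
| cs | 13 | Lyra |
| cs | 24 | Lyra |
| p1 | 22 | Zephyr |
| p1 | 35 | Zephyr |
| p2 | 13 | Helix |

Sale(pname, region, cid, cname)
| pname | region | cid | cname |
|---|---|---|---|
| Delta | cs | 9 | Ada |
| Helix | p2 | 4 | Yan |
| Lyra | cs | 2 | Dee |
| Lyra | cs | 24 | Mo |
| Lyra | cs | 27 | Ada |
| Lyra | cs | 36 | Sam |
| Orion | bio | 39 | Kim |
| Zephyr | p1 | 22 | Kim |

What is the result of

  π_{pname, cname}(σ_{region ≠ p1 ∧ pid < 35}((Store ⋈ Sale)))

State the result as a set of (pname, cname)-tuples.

{(Helix, Yan), (Lyra, Ada), (Lyra, Dee), (Lyra, Mo), (Lyra, Sam)}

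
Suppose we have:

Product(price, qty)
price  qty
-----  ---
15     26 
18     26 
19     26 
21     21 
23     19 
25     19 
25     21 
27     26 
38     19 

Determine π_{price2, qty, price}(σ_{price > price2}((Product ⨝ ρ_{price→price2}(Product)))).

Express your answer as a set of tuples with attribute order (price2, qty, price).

ρ[price→price2]: schema becomes (price2, qty); tuples unchanged.
Joining Product and ρ_{price→price2}(Product) on qty yields {(15, 26, 15), (15, 26, 18), (15, 26, 19), (15, 26, 27), (18, 26, 15), (18, 26, 18), (18, 26, 19), (18, 26, 27), (19, 26, 15), (19, 26, 18), (19, 26, 19), (19, 26, 27), (21, 21, 21), (21, 21, 25), (23, 19, 23), (23, 19, 25), (23, 19, 38), (25, 19, 23), (25, 19, 25), (25, 19, 38), (25, 21, 21), (25, 21, 25), (27, 26, 15), (27, 26, 18), (27, 26, 19), (27, 26, 27), (38, 19, 23), (38, 19, 25), (38, 19, 38)}.
Filtering on price > price2 leaves {(18, 26, 15), (19, 26, 15), (19, 26, 18), (25, 19, 23), (25, 21, 21), (27, 26, 15), (27, 26, 18), (27, 26, 19), (38, 19, 23), (38, 19, 25)}.
π[price2, qty, price]: project onto (price2, qty, price) → {(15, 26, 18), (15, 26, 19), (15, 26, 27), (18, 26, 19), (18, 26, 27), (19, 26, 27), (21, 21, 25), (23, 19, 25), (23, 19, 38), (25, 19, 38)}

{(15, 26, 18), (15, 26, 19), (15, 26, 27), (18, 26, 19), (18, 26, 27), (19, 26, 27), (21, 21, 25), (23, 19, 25), (23, 19, 38), (25, 19, 38)}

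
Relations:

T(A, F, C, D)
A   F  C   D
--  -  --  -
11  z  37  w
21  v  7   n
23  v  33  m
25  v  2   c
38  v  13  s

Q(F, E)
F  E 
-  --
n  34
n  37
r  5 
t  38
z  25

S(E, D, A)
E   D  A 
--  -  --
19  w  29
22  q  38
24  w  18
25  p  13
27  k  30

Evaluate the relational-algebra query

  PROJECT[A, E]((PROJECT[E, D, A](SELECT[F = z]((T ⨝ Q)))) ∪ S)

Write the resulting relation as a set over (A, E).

{(11, 25), (13, 25), (18, 24), (29, 19), (30, 27), (38, 22)}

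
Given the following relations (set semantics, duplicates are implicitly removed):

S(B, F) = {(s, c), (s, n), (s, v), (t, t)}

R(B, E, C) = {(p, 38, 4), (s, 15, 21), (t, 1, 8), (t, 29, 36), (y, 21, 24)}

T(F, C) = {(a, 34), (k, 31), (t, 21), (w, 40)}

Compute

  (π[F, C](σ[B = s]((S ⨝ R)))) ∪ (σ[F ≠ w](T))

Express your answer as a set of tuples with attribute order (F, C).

{(a, 34), (c, 21), (k, 31), (n, 21), (t, 21), (v, 21)}

Natural join on B: {(s, c, 15, 21), (s, n, 15, 21), (s, v, 15, 21), (t, t, 1, 8), (t, t, 29, 36)}
σ[B = s]: keep tuples satisfying B = s → {(s, c, 15, 21), (s, n, 15, 21), (s, v, 15, 21)}
π_{F, C} gives {(c, 21), (n, 21), (v, 21)}.
σ[F ≠ w]: keep tuples satisfying F ≠ w → {(a, 34), (k, 31), (t, 21)}
Taking the union: {(a, 34), (c, 21), (k, 31), (n, 21), (t, 21), (v, 21)}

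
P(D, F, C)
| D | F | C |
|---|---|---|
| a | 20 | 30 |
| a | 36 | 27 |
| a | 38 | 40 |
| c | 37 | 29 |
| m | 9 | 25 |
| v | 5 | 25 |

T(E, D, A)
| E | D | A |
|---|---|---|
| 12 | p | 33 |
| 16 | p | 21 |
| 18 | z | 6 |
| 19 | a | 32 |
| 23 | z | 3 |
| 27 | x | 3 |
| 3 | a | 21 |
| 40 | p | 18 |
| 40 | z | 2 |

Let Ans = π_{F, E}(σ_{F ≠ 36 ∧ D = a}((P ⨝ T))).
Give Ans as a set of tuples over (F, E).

{(20, 19), (20, 3), (38, 19), (38, 3)}

Joining P and T on D yields {(a, 20, 30, 19, 32), (a, 20, 30, 3, 21), (a, 36, 27, 19, 32), (a, 36, 27, 3, 21), (a, 38, 40, 19, 32), (a, 38, 40, 3, 21)}.
Selection F ≠ 36 ∧ D = a: {(a, 20, 30, 19, 32), (a, 20, 30, 3, 21), (a, 38, 40, 19, 32), (a, 38, 40, 3, 21)}
Keep only column(s) F, E: {(20, 19), (20, 3), (38, 19), (38, 3)}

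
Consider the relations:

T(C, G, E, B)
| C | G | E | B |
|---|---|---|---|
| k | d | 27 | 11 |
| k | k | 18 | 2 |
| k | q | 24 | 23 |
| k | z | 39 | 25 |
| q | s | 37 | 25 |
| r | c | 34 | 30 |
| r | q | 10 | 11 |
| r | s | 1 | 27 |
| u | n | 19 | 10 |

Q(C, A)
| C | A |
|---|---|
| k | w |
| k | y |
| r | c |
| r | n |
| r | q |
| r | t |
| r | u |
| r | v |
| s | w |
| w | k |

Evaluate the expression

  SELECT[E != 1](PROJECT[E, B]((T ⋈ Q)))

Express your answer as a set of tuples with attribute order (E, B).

T ⋈ Q (natural join on C): {(k, d, 27, 11, w), (k, d, 27, 11, y), (k, k, 18, 2, w), (k, k, 18, 2, y), (k, q, 24, 23, w), (k, q, 24, 23, y), (k, z, 39, 25, w), (k, z, 39, 25, y), (r, c, 34, 30, c), (r, c, 34, 30, n), (r, c, 34, 30, q), (r, c, 34, 30, t), (r, c, 34, 30, u), (r, c, 34, 30, v), (r, q, 10, 11, c), (r, q, 10, 11, n), (r, q, 10, 11, q), (r, q, 10, 11, t), (r, q, 10, 11, u), (r, q, 10, 11, v), (r, s, 1, 27, c), (r, s, 1, 27, n), (r, s, 1, 27, q), (r, s, 1, 27, t), (r, s, 1, 27, u), (r, s, 1, 27, v)}
Keep only column(s) E, B (19 duplicate(s) eliminated): {(1, 27), (10, 11), (18, 2), (24, 23), (27, 11), (34, 30), (39, 25)}
Apply σ_{E != 1}; surviving tuples: {(10, 11), (18, 2), (24, 23), (27, 11), (34, 30), (39, 25)}

{(10, 11), (18, 2), (24, 23), (27, 11), (34, 30), (39, 25)}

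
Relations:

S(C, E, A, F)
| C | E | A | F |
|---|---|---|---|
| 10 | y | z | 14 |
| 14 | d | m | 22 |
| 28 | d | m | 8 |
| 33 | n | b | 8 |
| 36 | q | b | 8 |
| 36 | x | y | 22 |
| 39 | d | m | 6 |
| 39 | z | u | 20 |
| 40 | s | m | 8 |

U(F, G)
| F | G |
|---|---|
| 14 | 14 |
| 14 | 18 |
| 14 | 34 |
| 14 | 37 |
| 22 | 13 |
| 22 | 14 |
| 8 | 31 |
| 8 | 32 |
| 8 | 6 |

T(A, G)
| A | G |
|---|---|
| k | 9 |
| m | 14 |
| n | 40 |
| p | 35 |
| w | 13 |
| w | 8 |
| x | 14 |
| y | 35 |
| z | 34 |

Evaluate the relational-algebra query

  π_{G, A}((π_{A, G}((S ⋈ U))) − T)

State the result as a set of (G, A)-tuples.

Natural join on F: {(10, y, z, 14, 14), (10, y, z, 14, 18), (10, y, z, 14, 34), (10, y, z, 14, 37), (14, d, m, 22, 13), (14, d, m, 22, 14), (28, d, m, 8, 31), (28, d, m, 8, 32), (28, d, m, 8, 6), (33, n, b, 8, 31), (33, n, b, 8, 32), (33, n, b, 8, 6), (36, q, b, 8, 31), (36, q, b, 8, 32), (36, q, b, 8, 6), (36, x, y, 22, 13), (36, x, y, 22, 14), (40, s, m, 8, 31), (40, s, m, 8, 32), (40, s, m, 8, 6)}
π[A, G]: project onto (A, G) (6 duplicate(s) eliminated) → {(b, 31), (b, 32), (b, 6), (m, 13), (m, 14), (m, 31), (m, 32), (m, 6), (y, 13), (y, 14), (z, 14), (z, 18), (z, 34), (z, 37)}
Taking the difference: {(b, 31), (b, 32), (b, 6), (m, 13), (m, 31), (m, 32), (m, 6), (y, 13), (y, 14), (z, 14), (z, 18), (z, 37)}
π[G, A]: project onto (G, A) → {(13, m), (13, y), (14, y), (14, z), (18, z), (31, b), (31, m), (32, b), (32, m), (37, z), (6, b), (6, m)}

{(13, m), (13, y), (14, y), (14, z), (18, z), (31, b), (31, m), (32, b), (32, m), (37, z), (6, b), (6, m)}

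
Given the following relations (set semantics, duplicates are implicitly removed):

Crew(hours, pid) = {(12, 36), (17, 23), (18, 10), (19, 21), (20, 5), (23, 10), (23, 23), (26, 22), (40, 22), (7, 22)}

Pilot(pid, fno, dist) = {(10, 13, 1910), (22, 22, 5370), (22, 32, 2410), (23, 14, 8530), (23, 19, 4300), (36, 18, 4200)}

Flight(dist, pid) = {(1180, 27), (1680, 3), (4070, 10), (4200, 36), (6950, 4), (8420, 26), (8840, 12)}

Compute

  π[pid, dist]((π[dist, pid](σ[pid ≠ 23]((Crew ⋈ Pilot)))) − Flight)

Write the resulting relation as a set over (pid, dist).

Crew ⋈ Pilot (natural join on pid): {(12, 36, 18, 4200), (17, 23, 14, 8530), (17, 23, 19, 4300), (18, 10, 13, 1910), (23, 10, 13, 1910), (23, 23, 14, 8530), (23, 23, 19, 4300), (26, 22, 22, 5370), (26, 22, 32, 2410), (40, 22, 22, 5370), (40, 22, 32, 2410), (7, 22, 22, 5370), (7, 22, 32, 2410)}
Apply σ_{pid ≠ 23}; surviving tuples: {(12, 36, 18, 4200), (18, 10, 13, 1910), (23, 10, 13, 1910), (26, 22, 22, 5370), (26, 22, 32, 2410), (40, 22, 22, 5370), (40, 22, 32, 2410), (7, 22, 22, 5370), (7, 22, 32, 2410)}
π_{dist, pid} gives {(1910, 10), (2410, 22), (4200, 36), (5370, 22)} (5 duplicate(s) eliminated).
Taking the difference: {(1910, 10), (2410, 22), (5370, 22)}
π_{pid, dist} gives {(10, 1910), (22, 2410), (22, 5370)}.

{(10, 1910), (22, 2410), (22, 5370)}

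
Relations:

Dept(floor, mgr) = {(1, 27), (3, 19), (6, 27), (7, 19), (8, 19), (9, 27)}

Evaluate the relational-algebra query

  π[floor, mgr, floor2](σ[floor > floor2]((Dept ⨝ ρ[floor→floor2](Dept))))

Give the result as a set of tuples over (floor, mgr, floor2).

ρ[floor→floor2]: schema becomes (floor2, mgr); tuples unchanged.
Natural join on mgr: {(1, 27, 1), (1, 27, 6), (1, 27, 9), (3, 19, 3), (3, 19, 7), (3, 19, 8), (6, 27, 1), (6, 27, 6), (6, 27, 9), (7, 19, 3), (7, 19, 7), (7, 19, 8), (8, 19, 3), (8, 19, 7), (8, 19, 8), (9, 27, 1), (9, 27, 6), (9, 27, 9)}
Selection floor > floor2: {(6, 27, 1), (7, 19, 3), (8, 19, 3), (8, 19, 7), (9, 27, 1), (9, 27, 6)}
π[floor, mgr, floor2]: project onto (floor, mgr, floor2) → {(6, 27, 1), (7, 19, 3), (8, 19, 3), (8, 19, 7), (9, 27, 1), (9, 27, 6)}

{(6, 27, 1), (7, 19, 3), (8, 19, 3), (8, 19, 7), (9, 27, 1), (9, 27, 6)}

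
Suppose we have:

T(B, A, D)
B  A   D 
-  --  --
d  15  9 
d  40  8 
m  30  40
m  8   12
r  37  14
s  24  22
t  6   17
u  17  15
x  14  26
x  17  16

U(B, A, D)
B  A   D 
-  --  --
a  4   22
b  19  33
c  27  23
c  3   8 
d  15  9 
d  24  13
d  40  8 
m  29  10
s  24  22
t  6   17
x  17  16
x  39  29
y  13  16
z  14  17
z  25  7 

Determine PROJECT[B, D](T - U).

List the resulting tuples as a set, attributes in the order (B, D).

{(m, 12), (m, 40), (r, 14), (u, 15), (x, 26)}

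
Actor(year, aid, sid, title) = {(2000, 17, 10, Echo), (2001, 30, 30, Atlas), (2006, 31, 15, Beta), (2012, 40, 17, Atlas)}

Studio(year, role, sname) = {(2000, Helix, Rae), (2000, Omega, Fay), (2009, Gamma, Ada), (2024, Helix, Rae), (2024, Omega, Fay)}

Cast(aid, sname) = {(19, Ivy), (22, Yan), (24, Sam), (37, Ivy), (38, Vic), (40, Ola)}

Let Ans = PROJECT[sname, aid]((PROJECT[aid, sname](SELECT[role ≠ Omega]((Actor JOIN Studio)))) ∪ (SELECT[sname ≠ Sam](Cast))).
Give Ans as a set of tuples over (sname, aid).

Actor ⋈ Studio (natural join on year): {(2000, 17, 10, Echo, Helix, Rae), (2000, 17, 10, Echo, Omega, Fay)}
Apply σ_{role ≠ Omega}; surviving tuples: {(2000, 17, 10, Echo, Helix, Rae)}
π_{aid, sname} gives {(17, Rae)}.
Apply σ_{sname ≠ Sam}; surviving tuples: {(19, Ivy), (22, Yan), (37, Ivy), (38, Vic), (40, Ola)}
Taking the union: {(17, Rae), (19, Ivy), (22, Yan), (37, Ivy), (38, Vic), (40, Ola)}
π_{sname, aid} gives {(Ivy, 19), (Ivy, 37), (Ola, 40), (Rae, 17), (Vic, 38), (Yan, 22)}.

{(Ivy, 19), (Ivy, 37), (Ola, 40), (Rae, 17), (Vic, 38), (Yan, 22)}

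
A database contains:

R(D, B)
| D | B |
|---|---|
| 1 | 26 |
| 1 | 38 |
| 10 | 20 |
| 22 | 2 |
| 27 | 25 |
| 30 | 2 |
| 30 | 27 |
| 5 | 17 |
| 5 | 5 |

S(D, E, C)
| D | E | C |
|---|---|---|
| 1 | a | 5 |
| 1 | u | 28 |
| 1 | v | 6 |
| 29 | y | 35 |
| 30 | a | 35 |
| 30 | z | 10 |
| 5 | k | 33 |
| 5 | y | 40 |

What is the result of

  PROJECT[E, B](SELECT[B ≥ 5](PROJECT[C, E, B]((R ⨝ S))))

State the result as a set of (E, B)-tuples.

{(a, 26), (a, 27), (a, 38), (k, 17), (k, 5), (u, 26), (u, 38), (v, 26), (v, 38), (y, 17), (y, 5), (z, 27)}

Joining R and S on D yields {(1, 26, a, 5), (1, 26, u, 28), (1, 26, v, 6), (1, 38, a, 5), (1, 38, u, 28), (1, 38, v, 6), (30, 2, a, 35), (30, 2, z, 10), (30, 27, a, 35), (30, 27, z, 10), (5, 17, k, 33), (5, 17, y, 40), (5, 5, k, 33), (5, 5, y, 40)}.
π[C, E, B]: project onto (C, E, B) → {(10, z, 2), (10, z, 27), (28, u, 26), (28, u, 38), (33, k, 17), (33, k, 5), (35, a, 2), (35, a, 27), (40, y, 17), (40, y, 5), (5, a, 26), (5, a, 38), (6, v, 26), (6, v, 38)}
σ[B ≥ 5]: keep tuples satisfying B ≥ 5 → {(10, z, 27), (28, u, 26), (28, u, 38), (33, k, 17), (33, k, 5), (35, a, 27), (40, y, 17), (40, y, 5), (5, a, 26), (5, a, 38), (6, v, 26), (6, v, 38)}
π[E, B]: project onto (E, B) → {(a, 26), (a, 27), (a, 38), (k, 17), (k, 5), (u, 26), (u, 38), (v, 26), (v, 38), (y, 17), (y, 5), (z, 27)}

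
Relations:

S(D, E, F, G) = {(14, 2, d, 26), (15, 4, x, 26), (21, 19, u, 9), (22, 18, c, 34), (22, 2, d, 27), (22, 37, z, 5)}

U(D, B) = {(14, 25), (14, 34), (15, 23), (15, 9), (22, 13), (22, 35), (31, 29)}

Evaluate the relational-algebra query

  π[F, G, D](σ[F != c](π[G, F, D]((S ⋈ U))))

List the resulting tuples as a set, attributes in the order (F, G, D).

S ⋈ U (natural join on D): {(14, 2, d, 26, 25), (14, 2, d, 26, 34), (15, 4, x, 26, 23), (15, 4, x, 26, 9), (22, 18, c, 34, 13), (22, 18, c, 34, 35), (22, 2, d, 27, 13), (22, 2, d, 27, 35), (22, 37, z, 5, 13), (22, 37, z, 5, 35)}
π[G, F, D]: project onto (G, F, D) (5 duplicate(s) eliminated) → {(26, d, 14), (26, x, 15), (27, d, 22), (34, c, 22), (5, z, 22)}
Filtering on F != c leaves {(26, d, 14), (26, x, 15), (27, d, 22), (5, z, 22)}.
π[F, G, D]: project onto (F, G, D) → {(d, 26, 14), (d, 27, 22), (x, 26, 15), (z, 5, 22)}

{(d, 26, 14), (d, 27, 22), (x, 26, 15), (z, 5, 22)}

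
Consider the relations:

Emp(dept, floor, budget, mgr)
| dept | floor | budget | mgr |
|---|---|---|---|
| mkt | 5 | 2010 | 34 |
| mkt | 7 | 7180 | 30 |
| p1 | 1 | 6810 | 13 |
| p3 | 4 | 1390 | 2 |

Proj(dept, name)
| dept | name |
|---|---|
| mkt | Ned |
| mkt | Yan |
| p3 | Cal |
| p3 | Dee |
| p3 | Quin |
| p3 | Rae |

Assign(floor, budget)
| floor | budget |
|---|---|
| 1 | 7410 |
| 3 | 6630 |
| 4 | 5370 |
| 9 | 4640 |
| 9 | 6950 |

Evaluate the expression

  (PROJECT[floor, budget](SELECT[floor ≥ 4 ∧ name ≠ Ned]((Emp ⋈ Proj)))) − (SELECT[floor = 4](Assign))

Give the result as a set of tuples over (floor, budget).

{(4, 1390), (5, 2010), (7, 7180)}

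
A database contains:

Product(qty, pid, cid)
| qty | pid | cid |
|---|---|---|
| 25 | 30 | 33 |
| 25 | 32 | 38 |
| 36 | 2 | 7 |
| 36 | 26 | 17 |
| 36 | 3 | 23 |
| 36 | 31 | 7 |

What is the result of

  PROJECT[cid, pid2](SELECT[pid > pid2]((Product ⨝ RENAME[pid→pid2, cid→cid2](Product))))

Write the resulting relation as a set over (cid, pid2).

ρ[pid→pid2, cid→cid2]: schema becomes (qty, pid2, cid2); tuples unchanged.
Natural join on qty: {(25, 30, 33, 30, 33), (25, 30, 33, 32, 38), (25, 32, 38, 30, 33), (25, 32, 38, 32, 38), (36, 2, 7, 2, 7), (36, 2, 7, 26, 17), (36, 2, 7, 3, 23), (36, 2, 7, 31, 7), (36, 26, 17, 2, 7), (36, 26, 17, 26, 17), (36, 26, 17, 3, 23), (36, 26, 17, 31, 7), (36, 3, 23, 2, 7), (36, 3, 23, 26, 17), (36, 3, 23, 3, 23), (36, 3, 23, 31, 7), (36, 31, 7, 2, 7), (36, 31, 7, 26, 17), (36, 31, 7, 3, 23), (36, 31, 7, 31, 7)}
Filtering on pid > pid2 leaves {(25, 32, 38, 30, 33), (36, 26, 17, 2, 7), (36, 26, 17, 3, 23), (36, 3, 23, 2, 7), (36, 31, 7, 2, 7), (36, 31, 7, 26, 17), (36, 31, 7, 3, 23)}.
Projecting to cid, pid2: {(17, 2), (17, 3), (23, 2), (38, 30), (7, 2), (7, 26), (7, 3)}

{(17, 2), (17, 3), (23, 2), (38, 30), (7, 2), (7, 26), (7, 3)}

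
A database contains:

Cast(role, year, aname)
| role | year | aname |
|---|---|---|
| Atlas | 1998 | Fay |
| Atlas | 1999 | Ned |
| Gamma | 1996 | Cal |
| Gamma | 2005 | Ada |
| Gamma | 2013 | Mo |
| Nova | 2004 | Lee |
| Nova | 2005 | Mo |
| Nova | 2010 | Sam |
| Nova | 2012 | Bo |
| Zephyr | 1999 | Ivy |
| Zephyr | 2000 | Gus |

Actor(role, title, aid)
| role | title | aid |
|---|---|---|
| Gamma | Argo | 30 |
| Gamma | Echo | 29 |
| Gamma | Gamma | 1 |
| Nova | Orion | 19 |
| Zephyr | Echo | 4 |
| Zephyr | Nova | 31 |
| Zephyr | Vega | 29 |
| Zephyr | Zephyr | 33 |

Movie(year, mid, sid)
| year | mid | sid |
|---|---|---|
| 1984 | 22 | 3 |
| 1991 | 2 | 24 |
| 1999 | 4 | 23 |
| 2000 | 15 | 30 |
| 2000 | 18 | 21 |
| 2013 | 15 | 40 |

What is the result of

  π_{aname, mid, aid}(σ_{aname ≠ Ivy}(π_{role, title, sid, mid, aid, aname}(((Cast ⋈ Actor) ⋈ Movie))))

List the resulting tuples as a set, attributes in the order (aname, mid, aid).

{(Gus, 15, 29), (Gus, 15, 31), (Gus, 15, 33), (Gus, 15, 4), (Gus, 18, 29), (Gus, 18, 31), (Gus, 18, 33), (Gus, 18, 4), (Mo, 15, 1), (Mo, 15, 29), (Mo, 15, 30)}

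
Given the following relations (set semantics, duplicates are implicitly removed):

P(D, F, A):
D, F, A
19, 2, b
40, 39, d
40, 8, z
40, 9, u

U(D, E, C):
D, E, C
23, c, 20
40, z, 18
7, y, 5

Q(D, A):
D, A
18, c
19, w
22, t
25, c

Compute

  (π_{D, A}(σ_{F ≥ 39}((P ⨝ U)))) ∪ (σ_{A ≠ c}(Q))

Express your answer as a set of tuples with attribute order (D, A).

Natural join on D: {(40, 39, d, z, 18), (40, 8, z, z, 18), (40, 9, u, z, 18)}
Selection F ≥ 39: {(40, 39, d, z, 18)}
π_{D, A} gives {(40, d)}.
Selection A ≠ c: {(19, w), (22, t)}
Union: {(40, d)} with {(19, w), (22, t)} → {(19, w), (22, t), (40, d)}

{(19, w), (22, t), (40, d)}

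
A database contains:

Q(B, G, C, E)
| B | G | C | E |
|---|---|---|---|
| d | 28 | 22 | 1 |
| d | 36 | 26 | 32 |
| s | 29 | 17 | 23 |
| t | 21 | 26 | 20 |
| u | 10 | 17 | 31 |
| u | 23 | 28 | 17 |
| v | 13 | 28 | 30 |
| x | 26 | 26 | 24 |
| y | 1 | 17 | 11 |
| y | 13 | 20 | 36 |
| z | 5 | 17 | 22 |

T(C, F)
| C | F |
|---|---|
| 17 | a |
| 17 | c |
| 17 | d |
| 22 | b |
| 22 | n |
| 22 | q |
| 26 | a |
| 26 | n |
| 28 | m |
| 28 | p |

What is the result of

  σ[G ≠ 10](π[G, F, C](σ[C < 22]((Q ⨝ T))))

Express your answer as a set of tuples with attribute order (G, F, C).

{(1, a, 17), (1, c, 17), (1, d, 17), (29, a, 17), (29, c, 17), (29, d, 17), (5, a, 17), (5, c, 17), (5, d, 17)}

Joining Q and T on C yields {(d, 28, 22, 1, b), (d, 28, 22, 1, n), (d, 28, 22, 1, q), (d, 36, 26, 32, a), (d, 36, 26, 32, n), (s, 29, 17, 23, a), (s, 29, 17, 23, c), (s, 29, 17, 23, d), (t, 21, 26, 20, a), (t, 21, 26, 20, n), (u, 10, 17, 31, a), (u, 10, 17, 31, c), (u, 10, 17, 31, d), (u, 23, 28, 17, m), (u, 23, 28, 17, p), (v, 13, 28, 30, m), (v, 13, 28, 30, p), (x, 26, 26, 24, a), (x, 26, 26, 24, n), (y, 1, 17, 11, a), (y, 1, 17, 11, c), (y, 1, 17, 11, d), (z, 5, 17, 22, a), (z, 5, 17, 22, c), (z, 5, 17, 22, d)}.
Selection C < 22: {(s, 29, 17, 23, a), (s, 29, 17, 23, c), (s, 29, 17, 23, d), (u, 10, 17, 31, a), (u, 10, 17, 31, c), (u, 10, 17, 31, d), (y, 1, 17, 11, a), (y, 1, 17, 11, c), (y, 1, 17, 11, d), (z, 5, 17, 22, a), (z, 5, 17, 22, c), (z, 5, 17, 22, d)}
Projecting to G, F, C: {(1, a, 17), (1, c, 17), (1, d, 17), (10, a, 17), (10, c, 17), (10, d, 17), (29, a, 17), (29, c, 17), (29, d, 17), (5, a, 17), (5, c, 17), (5, d, 17)}
Selection G ≠ 10: {(1, a, 17), (1, c, 17), (1, d, 17), (29, a, 17), (29, c, 17), (29, d, 17), (5, a, 17), (5, c, 17), (5, d, 17)}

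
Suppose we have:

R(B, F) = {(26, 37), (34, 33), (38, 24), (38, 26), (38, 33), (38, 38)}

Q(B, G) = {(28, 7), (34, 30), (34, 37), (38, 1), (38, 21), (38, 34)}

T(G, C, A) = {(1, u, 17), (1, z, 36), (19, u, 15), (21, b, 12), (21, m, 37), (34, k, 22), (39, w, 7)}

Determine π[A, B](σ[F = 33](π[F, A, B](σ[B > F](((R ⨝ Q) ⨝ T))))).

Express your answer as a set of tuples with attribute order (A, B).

R ⋈ Q (natural join on B): {(34, 33, 30), (34, 33, 37), (38, 24, 1), (38, 24, 21), (38, 24, 34), (38, 26, 1), (38, 26, 21), (38, 26, 34), (38, 33, 1), (38, 33, 21), (38, 33, 34), (38, 38, 1), (38, 38, 21), (38, 38, 34)}
(R ⨝ Q) ⋈ T (natural join on G): {(38, 24, 1, u, 17), (38, 24, 1, z, 36), (38, 24, 21, b, 12), (38, 24, 21, m, 37), (38, 24, 34, k, 22), (38, 26, 1, u, 17), (38, 26, 1, z, 36), (38, 26, 21, b, 12), (38, 26, 21, m, 37), (38, 26, 34, k, 22), (38, 33, 1, u, 17), (38, 33, 1, z, 36), (38, 33, 21, b, 12), (38, 33, 21, m, 37), (38, 33, 34, k, 22), (38, 38, 1, u, 17), (38, 38, 1, z, 36), (38, 38, 21, b, 12), (38, 38, 21, m, 37), (38, 38, 34, k, 22)}
Apply σ_{B > F}; surviving tuples: {(38, 24, 1, u, 17), (38, 24, 1, z, 36), (38, 24, 21, b, 12), (38, 24, 21, m, 37), (38, 24, 34, k, 22), (38, 26, 1, u, 17), (38, 26, 1, z, 36), (38, 26, 21, b, 12), (38, 26, 21, m, 37), (38, 26, 34, k, 22), (38, 33, 1, u, 17), (38, 33, 1, z, 36), (38, 33, 21, b, 12), (38, 33, 21, m, 37), (38, 33, 34, k, 22)}
π_{F, A, B} gives {(24, 12, 38), (24, 17, 38), (24, 22, 38), (24, 36, 38), (24, 37, 38), (26, 12, 38), (26, 17, 38), (26, 22, 38), (26, 36, 38), (26, 37, 38), (33, 12, 38), (33, 17, 38), (33, 22, 38), (33, 36, 38), (33, 37, 38)}.
Apply σ_{F = 33}; surviving tuples: {(33, 12, 38), (33, 17, 38), (33, 22, 38), (33, 36, 38), (33, 37, 38)}
π_{A, B} gives {(12, 38), (17, 38), (22, 38), (36, 38), (37, 38)}.

{(12, 38), (17, 38), (22, 38), (36, 38), (37, 38)}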